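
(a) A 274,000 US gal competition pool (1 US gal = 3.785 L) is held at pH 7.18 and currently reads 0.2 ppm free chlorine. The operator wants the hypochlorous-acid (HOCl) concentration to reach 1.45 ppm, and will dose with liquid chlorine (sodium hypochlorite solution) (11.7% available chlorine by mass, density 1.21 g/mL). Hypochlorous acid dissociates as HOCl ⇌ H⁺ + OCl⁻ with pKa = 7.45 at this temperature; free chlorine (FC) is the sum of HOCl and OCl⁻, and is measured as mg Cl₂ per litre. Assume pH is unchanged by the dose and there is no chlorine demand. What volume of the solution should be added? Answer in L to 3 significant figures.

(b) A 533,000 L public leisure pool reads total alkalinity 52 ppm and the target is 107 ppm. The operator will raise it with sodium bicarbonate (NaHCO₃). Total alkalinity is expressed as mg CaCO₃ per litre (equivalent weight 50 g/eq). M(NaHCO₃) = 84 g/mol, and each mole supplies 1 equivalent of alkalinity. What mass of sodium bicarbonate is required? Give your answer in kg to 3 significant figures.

(a) Volume: 274,000 US gal × 3.785 L/gal = 1,037,090 L.
(a) [OCl⁻]/[HOCl] = 10^(pH − pKa) = 10^(7.18 − 7.45) = 0.537; fraction as HOCl = 1/(1 + 0.537) = 0.6506.
(a) Free chlorine required for 1.45 ppm HOCl: 1.45 / 0.6506 = 2.229 ppm.
(a) FC to add: 2.229 − 0.2 = 2.029 mg/L as Cl₂.
(a) Cl₂ equivalent: 2.029 mg/L × 1,037,090 L = 2104 g.
(a) Product at 11.7% available Cl: 2104 / 0.117 = 17,980 g.
(a) Volume: 17,980 g ÷ 1.21 g/mL = 14,860 mL.

(b) Alkalinity to add: (107 − 52) = 55 mg/L as CaCO₃ × 533,000 L = 29,320 g as CaCO₃.
(b) Equivalents: 29,320 g ÷ 50 g/eq = 586.3 eq.
(b) NaHCO₃ supplies 1 eq per mole → 586.3 mol.
(b) Mass: 586.3 mol × 84 g/mol = 49,250 g.

(a) 14.9 L; (b) 49.2 kg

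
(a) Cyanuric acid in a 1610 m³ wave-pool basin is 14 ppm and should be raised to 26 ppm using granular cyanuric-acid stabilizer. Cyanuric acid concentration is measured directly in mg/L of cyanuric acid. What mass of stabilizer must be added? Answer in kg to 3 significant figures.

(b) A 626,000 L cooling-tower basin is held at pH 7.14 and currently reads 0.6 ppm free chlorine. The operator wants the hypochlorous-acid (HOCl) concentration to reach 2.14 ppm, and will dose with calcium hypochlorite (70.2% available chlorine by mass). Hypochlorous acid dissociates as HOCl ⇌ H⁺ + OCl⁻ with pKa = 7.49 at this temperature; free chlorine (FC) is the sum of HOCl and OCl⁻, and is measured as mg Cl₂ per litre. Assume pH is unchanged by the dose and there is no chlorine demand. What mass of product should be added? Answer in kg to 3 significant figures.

(a) 19.3 kg; (b) 2.23 kg

(a) Volume: 1610 m³ = 1,610,000 L.
(a) CYA to add: (26 − 14) = 12 mg/L × 1,610,000 L = 19,320 g cyanuric acid.

(b) [OCl⁻]/[HOCl] = 10^(pH − pKa) = 10^(7.14 − 7.49) = 0.4467; fraction as HOCl = 1/(1 + 0.4467) = 0.6912.
(b) Free chlorine required for 2.14 ppm HOCl: 2.14 / 0.6912 = 3.096 ppm.
(b) FC to add: 3.096 − 0.6 = 2.496 mg/L as Cl₂.
(b) Cl₂ equivalent: 2.496 mg/L × 626,000 L = 1562 g.
(b) Product at 70.2% available Cl: 1562 / 0.702 = 2226 g.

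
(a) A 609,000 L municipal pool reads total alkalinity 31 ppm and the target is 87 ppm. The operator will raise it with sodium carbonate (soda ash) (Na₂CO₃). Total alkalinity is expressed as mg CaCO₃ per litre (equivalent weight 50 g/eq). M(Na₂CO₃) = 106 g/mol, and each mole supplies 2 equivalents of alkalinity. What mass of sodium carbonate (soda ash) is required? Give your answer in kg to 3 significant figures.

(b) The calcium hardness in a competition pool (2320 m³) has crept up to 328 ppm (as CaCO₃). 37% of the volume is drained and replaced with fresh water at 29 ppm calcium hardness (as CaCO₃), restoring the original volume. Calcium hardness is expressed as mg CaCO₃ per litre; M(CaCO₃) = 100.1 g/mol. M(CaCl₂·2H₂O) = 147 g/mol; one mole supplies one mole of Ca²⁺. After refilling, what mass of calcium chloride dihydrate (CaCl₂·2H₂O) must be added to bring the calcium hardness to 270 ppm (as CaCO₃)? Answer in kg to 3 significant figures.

(a) Alkalinity to add: (87 − 31) = 56 mg/L as CaCO₃ × 609,000 L = 34,100 g as CaCO₃.
(a) Equivalents: 34,100 g ÷ 50 g/eq = 682.1 eq.
(a) Each mole of Na₂CO₃ supplies 2 eq, so 682.1 / 2 = 341 mol.
(a) Mass: 341 mol × 106 g/mol = 36,150 g.

(b) Volume: 2320 m³ = 2,320,000 L.
(b) After draining 37% and refilling: 328 × 0.63 + 29 × 0.37 = 217.37 ppm.
(b) Deficit to target: 270 − 217.37 = 52.63 mg/L.
(b) As CaCO₃: 52.63 mg/L × 2,320,000 L = 122,100 g; ÷ 100.1 = 1220 mol Ca²⁺.
(b) Mass: 1220 × 147 = 179,300 g.

(a) 36.2 kg; (b) 179 kg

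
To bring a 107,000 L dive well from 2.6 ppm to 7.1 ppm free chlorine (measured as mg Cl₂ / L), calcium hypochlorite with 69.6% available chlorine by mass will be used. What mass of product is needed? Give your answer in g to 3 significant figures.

692 g

Chlorine deficit: 7.1 − 2.6 = 4.5 ppm = 4.5 mg/L as Cl₂.
Cl₂ equivalent needed: 4.5 mg/L × 107,000 L = 481,500 mg = 481.5 g.
Product at 69.6% available chlorine: 481.5 / 0.696 = 691.8 g.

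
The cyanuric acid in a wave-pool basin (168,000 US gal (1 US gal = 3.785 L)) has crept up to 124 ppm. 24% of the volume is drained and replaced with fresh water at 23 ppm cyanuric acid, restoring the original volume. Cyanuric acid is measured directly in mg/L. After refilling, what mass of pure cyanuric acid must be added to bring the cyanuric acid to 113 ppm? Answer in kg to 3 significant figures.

8.42 kg

Volume: 168,000 US gal × 3.785 L/gal = 635,880 L.
After draining 24% and refilling: 124 × 0.76 + 23 × 0.24 = 99.76 ppm.
Deficit to target: 113 − 99.76 = 13.24 mg/L.
Mass: 13.24 mg/L × 635,880 L = 8419 g cyanuric acid.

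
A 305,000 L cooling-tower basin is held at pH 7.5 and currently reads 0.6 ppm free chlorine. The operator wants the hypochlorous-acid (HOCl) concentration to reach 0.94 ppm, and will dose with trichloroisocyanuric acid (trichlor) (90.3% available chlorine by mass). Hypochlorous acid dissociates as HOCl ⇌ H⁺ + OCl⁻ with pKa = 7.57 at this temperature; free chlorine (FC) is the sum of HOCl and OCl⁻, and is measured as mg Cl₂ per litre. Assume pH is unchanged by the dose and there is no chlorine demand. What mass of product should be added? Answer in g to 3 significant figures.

385 g

[OCl⁻]/[HOCl] = 10^(pH − pKa) = 10^(7.5 − 7.57) = 0.8511; fraction as HOCl = 1/(1 + 0.8511) = 0.5402.
Free chlorine required for 0.94 ppm HOCl: 0.94 / 0.5402 = 1.74 ppm.
FC to add: 1.74 − 0.6 = 1.14 mg/L as Cl₂.
Cl₂ equivalent: 1.14 mg/L × 305,000 L = 347.7 g.
Product at 90.3% available Cl: 347.7 / 0.903 = 385.1 g.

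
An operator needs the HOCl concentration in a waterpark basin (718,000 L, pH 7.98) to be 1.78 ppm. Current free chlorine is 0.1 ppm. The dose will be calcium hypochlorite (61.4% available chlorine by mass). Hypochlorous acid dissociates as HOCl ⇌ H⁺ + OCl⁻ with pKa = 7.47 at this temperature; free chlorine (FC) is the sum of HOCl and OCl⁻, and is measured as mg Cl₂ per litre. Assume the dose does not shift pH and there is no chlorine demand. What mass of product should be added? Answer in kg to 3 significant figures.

[OCl⁻]/[HOCl] = 10^(pH − pKa) = 10^(7.98 − 7.47) = 3.236; fraction as HOCl = 1/(1 + 3.236) = 0.2361.
Free chlorine required for 1.78 ppm HOCl: 1.78 / 0.2361 = 7.54 ppm.
FC to add: 7.54 − 0.1 = 7.44 mg/L as Cl₂.
Cl₂ equivalent: 7.44 mg/L × 718,000 L = 5342 g.
Product at 61.4% available Cl: 5342 / 0.614 = 8700 g.

8.70 kg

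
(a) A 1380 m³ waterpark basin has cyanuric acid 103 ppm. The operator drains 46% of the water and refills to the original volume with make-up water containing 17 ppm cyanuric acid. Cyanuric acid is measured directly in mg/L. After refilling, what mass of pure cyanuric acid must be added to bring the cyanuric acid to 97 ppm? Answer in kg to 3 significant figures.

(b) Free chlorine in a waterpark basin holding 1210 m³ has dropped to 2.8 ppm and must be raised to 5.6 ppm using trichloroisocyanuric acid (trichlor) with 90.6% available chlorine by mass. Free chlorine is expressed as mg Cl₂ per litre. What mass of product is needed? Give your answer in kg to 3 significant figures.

(a) Volume: 1380 m³ = 1,380,000 L.
(a) After draining 46% and refilling: 103 × 0.54 + 17 × 0.46 = 63.44 ppm.
(a) Deficit to target: 97 − 63.44 = 33.56 mg/L.
(a) Mass: 33.56 mg/L × 1,380,000 L = 46,310 g cyanuric acid.

(b) Volume: 1210 m³ = 1,210,000 L.
(b) Chlorine deficit: 5.6 − 2.8 = 2.8 ppm = 2.8 mg/L as Cl₂.
(b) Cl₂ equivalent needed: 2.8 mg/L × 1,210,000 L = 3,388,000 mg = 3388 g.
(b) Product at 90.6% available chlorine: 3388 / 0.906 = 3740 g.

(a) 46.3 kg; (b) 3.74 kg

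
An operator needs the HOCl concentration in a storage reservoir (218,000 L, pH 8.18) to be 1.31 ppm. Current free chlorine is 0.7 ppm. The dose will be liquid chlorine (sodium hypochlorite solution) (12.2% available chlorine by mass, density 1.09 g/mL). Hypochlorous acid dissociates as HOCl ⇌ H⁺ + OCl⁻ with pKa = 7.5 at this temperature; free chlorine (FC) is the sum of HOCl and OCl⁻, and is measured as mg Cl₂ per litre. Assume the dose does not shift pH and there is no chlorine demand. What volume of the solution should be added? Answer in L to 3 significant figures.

11.3 L

[OCl⁻]/[HOCl] = 10^(pH − pKa) = 10^(8.18 − 7.5) = 4.786; fraction as HOCl = 1/(1 + 4.786) = 0.1728.
Free chlorine required for 1.31 ppm HOCl: 1.31 / 0.1728 = 7.58 ppm.
FC to add: 7.58 − 0.7 = 6.88 mg/L as Cl₂.
Cl₂ equivalent: 6.88 mg/L × 218,000 L = 1500 g.
Product at 12.2% available Cl: 1500 / 0.122 = 12,290 g.
Volume: 12,290 g ÷ 1.09 g/mL = 11,280 mL.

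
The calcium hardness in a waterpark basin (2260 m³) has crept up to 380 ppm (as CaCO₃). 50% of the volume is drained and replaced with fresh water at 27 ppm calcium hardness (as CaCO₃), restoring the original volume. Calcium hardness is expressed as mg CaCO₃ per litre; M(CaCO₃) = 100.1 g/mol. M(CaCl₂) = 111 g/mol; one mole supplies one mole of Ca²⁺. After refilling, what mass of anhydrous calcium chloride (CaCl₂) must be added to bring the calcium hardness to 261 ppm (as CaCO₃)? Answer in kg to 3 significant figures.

Volume: 2260 m³ = 2,260,000 L.
After draining 50% and refilling: 380 × 0.50 + 27 × 0.50 = 203.5 ppm.
Deficit to target: 261 − 203.5 = 57.5 mg/L.
As CaCO₃: 57.5 mg/L × 2,260,000 L = 130,000 g; ÷ 100.1 = 1298 mol Ca²⁺.
Mass: 1298 × 111 = 144,100 g.

144 kg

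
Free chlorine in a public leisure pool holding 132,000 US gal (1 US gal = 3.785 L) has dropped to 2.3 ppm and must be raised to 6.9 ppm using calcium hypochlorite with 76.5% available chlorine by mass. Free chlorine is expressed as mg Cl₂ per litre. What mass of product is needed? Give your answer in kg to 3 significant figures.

3.00 kg

Volume: 132,000 US gal × 3.785 L/gal = 499,620 L.
Chlorine deficit: 6.9 − 2.3 = 4.6 ppm = 4.6 mg/L as Cl₂.
Cl₂ equivalent needed: 4.6 mg/L × 499,620 L = 2,298,000 mg = 2298 g.
Product at 76.5% available chlorine: 2298 / 0.765 = 3004 g.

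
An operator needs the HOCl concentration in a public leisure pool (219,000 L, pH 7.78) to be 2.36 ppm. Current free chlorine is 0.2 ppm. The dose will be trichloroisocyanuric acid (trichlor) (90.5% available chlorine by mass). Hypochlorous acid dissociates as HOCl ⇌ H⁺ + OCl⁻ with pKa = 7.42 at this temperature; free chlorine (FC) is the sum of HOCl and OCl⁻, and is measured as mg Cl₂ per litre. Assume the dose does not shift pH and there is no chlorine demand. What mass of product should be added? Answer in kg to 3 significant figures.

[OCl⁻]/[HOCl] = 10^(pH − pKa) = 10^(7.78 − 7.42) = 2.291; fraction as HOCl = 1/(1 + 2.291) = 0.3039.
Free chlorine required for 2.36 ppm HOCl: 2.36 / 0.3039 = 7.766 ppm.
FC to add: 7.766 − 0.2 = 7.566 mg/L as Cl₂.
Cl₂ equivalent: 7.566 mg/L × 219,000 L = 1657 g.
Product at 90.5% available Cl: 1657 / 0.905 = 1831 g.

1.83 kg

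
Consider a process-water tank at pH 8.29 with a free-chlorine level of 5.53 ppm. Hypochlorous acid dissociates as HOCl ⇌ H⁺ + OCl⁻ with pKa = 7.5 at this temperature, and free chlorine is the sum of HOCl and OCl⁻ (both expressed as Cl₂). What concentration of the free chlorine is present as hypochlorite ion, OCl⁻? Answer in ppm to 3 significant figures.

4.76 ppm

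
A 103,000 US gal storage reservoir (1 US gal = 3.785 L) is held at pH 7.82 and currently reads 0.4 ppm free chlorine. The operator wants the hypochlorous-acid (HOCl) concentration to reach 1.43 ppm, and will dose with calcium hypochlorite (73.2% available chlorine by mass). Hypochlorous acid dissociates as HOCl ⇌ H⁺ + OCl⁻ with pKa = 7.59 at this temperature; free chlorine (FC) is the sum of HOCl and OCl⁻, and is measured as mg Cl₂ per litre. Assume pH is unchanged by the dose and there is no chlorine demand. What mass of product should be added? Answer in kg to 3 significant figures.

Volume: 103,000 US gal × 3.785 L/gal = 389,855 L.
[OCl⁻]/[HOCl] = 10^(pH − pKa) = 10^(7.82 − 7.59) = 1.698; fraction as HOCl = 1/(1 + 1.698) = 0.3706.
Free chlorine required for 1.43 ppm HOCl: 1.43 / 0.3706 = 3.858 ppm.
FC to add: 3.858 − 0.4 = 3.458 mg/L as Cl₂.
Cl₂ equivalent: 3.458 mg/L × 389,855 L = 1348 g.
Product at 73.2% available Cl: 1348 / 0.732 = 1842 g.

1.84 kg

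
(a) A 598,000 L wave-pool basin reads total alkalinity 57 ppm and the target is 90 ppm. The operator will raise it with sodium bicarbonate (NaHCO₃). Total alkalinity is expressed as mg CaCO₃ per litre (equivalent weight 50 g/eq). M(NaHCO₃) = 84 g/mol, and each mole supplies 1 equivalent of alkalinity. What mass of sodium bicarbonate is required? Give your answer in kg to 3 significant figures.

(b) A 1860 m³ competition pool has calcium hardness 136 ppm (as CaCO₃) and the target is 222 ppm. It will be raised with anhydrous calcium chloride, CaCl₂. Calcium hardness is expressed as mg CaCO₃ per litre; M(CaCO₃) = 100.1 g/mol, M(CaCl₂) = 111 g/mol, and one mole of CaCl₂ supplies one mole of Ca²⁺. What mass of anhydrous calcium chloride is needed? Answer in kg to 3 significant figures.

(a) Alkalinity to add: (90 − 57) = 33 mg/L as CaCO₃ × 598,000 L = 19,730 g as CaCO₃.
(a) Equivalents: 19,730 g ÷ 50 g/eq = 394.7 eq.
(a) NaHCO₃ supplies 1 eq per mole → 394.7 mol.
(a) Mass: 394.7 mol × 84 g/mol = 33,150 g.

(b) Volume: 1860 m³ = 1,860,000 L.
(b) Hardness to add: (222 − 136) = 86 mg/L as CaCO₃ × 1,860,000 L = 160,000 g as CaCO₃.
(b) Moles of Ca²⁺ (1 mol Ca²⁺ ≡ 1 mol CaCO₃): 160,000 / 100.1 g/mol = 1598 mol.
(b) Mass of CaCl₂: 1598 × 111 = 177,400 g.

(a) 33.2 kg; (b) 177 kg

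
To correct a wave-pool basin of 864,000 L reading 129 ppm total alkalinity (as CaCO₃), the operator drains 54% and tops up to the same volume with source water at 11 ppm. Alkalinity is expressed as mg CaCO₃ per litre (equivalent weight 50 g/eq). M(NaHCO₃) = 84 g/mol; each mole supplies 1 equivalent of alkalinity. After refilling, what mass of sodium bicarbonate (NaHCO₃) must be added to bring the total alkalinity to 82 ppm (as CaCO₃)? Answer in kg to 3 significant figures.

24.3 kg

After draining 54% and refilling: 129 × 0.46 + 11 × 0.54 = 65.28 ppm.
Deficit to target: 82 − 65.28 = 16.72 mg/L.
As CaCO₃: 16.72 mg/L × 864,000 L = 14,450 g; ÷ 50 g/eq ÷ 1 = 288.9 mol NaHCO₃.
Mass: 288.9 × 84 = 24,270 g.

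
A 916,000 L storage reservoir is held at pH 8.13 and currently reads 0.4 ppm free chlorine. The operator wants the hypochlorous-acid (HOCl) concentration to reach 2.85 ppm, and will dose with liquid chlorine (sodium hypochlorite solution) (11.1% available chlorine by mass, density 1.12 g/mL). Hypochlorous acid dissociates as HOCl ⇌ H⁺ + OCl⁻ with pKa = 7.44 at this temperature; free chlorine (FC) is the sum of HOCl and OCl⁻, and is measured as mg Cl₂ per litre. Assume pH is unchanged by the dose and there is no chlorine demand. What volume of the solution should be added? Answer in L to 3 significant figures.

[OCl⁻]/[HOCl] = 10^(pH − pKa) = 10^(8.13 − 7.44) = 4.898; fraction as HOCl = 1/(1 + 4.898) = 0.1696.
Free chlorine required for 2.85 ppm HOCl: 2.85 / 0.1696 = 16.81 ppm.
FC to add: 16.81 − 0.4 = 16.41 mg/L as Cl₂.
Cl₂ equivalent: 16.41 mg/L × 916,000 L = 15,030 g.
Product at 11.1% available Cl: 15,030 / 0.111 = 135,400 g.
Volume: 135,400 g ÷ 1.12 g/mL = 120,900 mL.

121 L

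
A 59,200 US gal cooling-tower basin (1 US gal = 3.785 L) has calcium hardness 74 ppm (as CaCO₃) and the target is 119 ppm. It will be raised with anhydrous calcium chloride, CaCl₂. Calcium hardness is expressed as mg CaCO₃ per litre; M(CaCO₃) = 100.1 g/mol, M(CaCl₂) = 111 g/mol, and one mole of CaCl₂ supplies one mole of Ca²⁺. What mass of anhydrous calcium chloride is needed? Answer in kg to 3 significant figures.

11.2 kg

Volume: 59,200 US gal × 3.785 L/gal = 224,072 L.
Hardness to add: (119 − 74) = 45 mg/L as CaCO₃ × 224,072 L = 10,080 g as CaCO₃.
Moles of Ca²⁺ (1 mol Ca²⁺ ≡ 1 mol CaCO₃): 10,080 / 100.1 g/mol = 100.7 mol.
Mass of CaCl₂: 100.7 × 111 = 11,180 g.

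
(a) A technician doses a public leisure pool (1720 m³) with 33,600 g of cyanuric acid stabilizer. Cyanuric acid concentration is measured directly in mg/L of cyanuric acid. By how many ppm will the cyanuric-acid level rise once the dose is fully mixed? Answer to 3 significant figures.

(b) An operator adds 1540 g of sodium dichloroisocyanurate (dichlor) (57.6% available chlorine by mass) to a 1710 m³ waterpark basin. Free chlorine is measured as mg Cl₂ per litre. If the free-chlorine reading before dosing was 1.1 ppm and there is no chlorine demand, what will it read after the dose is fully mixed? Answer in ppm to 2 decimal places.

(a) Volume: 1720 m³ = 1,720,000 L.
(a) Rise: 33,600 g / 1,720,000 L × 1000 = 19.53 mg/L.

(b) Volume: 1710 m³ = 1,710,000 L.
(b) Available chlorine delivered: 1540 g × 0.576 = 887 g as Cl₂.
(b) Concentration rise: 887 g / 1,710,000 L = 0.5187 mg/L = 0.52 ppm.
(b) Final FC: 1.1 + 0.52 = 1.62 ppm.

(a) 19.5 ppm; (b) 1.62 ppm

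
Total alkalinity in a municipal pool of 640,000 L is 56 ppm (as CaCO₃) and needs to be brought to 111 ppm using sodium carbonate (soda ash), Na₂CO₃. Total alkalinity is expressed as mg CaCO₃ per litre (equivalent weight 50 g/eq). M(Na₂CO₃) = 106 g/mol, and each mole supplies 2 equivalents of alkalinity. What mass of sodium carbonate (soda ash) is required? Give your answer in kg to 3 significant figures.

Alkalinity to add: (111 − 56) = 55 mg/L as CaCO₃ × 640,000 L = 35,200 g as CaCO₃.
Equivalents: 35,200 g ÷ 50 g/eq = 704 eq.
Each mole of Na₂CO₃ supplies 2 eq, so 704 / 2 = 352 mol.
Mass: 352 mol × 106 g/mol = 37,310 g.

37.3 kg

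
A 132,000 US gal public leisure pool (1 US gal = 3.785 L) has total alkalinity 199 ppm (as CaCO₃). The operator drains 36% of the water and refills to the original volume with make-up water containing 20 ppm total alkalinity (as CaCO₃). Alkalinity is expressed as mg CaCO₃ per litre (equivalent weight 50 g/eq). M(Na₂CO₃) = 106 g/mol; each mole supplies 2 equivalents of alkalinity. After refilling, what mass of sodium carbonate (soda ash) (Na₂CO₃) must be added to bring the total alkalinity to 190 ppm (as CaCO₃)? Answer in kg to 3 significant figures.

Volume: 132,000 US gal × 3.785 L/gal = 499,620 L.
After draining 36% and refilling: 199 × 0.64 + 20 × 0.36 = 134.56 ppm.
Deficit to target: 190 − 134.56 = 55.44 mg/L.
As CaCO₃: 55.44 mg/L × 499,620 L = 27,700 g; ÷ 50 g/eq ÷ 2 = 277 mol Na₂CO₃.
Mass: 277 × 106 = 29,360 g.

29.4 kg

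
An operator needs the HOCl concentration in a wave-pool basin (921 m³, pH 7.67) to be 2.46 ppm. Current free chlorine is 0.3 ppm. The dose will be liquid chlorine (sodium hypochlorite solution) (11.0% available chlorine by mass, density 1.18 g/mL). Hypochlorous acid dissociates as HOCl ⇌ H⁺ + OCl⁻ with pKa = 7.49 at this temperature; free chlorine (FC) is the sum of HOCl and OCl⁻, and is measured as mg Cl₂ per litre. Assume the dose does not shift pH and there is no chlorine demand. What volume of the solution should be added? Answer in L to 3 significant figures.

41.7 L

Volume: 921 m³ = 921,000 L.
[OCl⁻]/[HOCl] = 10^(pH − pKa) = 10^(7.67 − 7.49) = 1.514; fraction as HOCl = 1/(1 + 1.514) = 0.3978.
Free chlorine required for 2.46 ppm HOCl: 2.46 / 0.3978 = 6.183 ppm.
FC to add: 6.183 − 0.3 = 5.883 mg/L as Cl₂.
Cl₂ equivalent: 5.883 mg/L × 921,000 L = 5419 g.
Product at 11.0% available Cl: 5419 / 0.11 = 49,260 g.
Volume: 49,260 g ÷ 1.18 g/mL = 41,750 mL.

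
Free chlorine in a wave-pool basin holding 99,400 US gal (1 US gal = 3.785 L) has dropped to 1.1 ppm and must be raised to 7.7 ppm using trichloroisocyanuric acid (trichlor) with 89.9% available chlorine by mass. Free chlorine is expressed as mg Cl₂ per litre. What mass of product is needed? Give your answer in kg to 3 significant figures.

Volume: 99,400 US gal × 3.785 L/gal = 376,229 L.
Chlorine deficit: 7.7 − 1.1 = 6.6 ppm = 6.6 mg/L as Cl₂.
Cl₂ equivalent needed: 6.6 mg/L × 376,229 L = 2,483,000 mg = 2483 g.
Product at 89.9% available chlorine: 2483 / 0.899 = 2762 g.

2.76 kg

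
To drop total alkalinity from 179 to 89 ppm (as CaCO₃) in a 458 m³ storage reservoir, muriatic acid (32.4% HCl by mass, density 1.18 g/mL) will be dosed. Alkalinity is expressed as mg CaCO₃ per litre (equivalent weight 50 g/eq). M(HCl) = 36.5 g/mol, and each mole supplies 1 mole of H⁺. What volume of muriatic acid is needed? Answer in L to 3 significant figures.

78.7 L

Volume: 458 m³ = 458,000 L.
Alkalinity to neutralize: (179 − 89) = 90 mg/L as CaCO₃ × 458,000 L = 41,220 g as CaCO₃.
Equivalents of H⁺ required: 41,220 ÷ 50 g/eq = 824.4 eq = 824.4 mol HCl.
Mass of HCl: 824.4 × 36.5 = 30,090 g.
Mass of 32.4% solution: 30,090 / 0.324 = 92,870 g.
Volume: 92,870 g ÷ 1.18 g/mL = 78,710 mL.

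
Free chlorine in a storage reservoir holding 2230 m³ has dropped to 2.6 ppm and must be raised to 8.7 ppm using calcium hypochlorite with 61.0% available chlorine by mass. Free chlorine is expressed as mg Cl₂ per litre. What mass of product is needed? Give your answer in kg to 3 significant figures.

Volume: 2230 m³ = 2,230,000 L.
Chlorine deficit: 8.7 − 2.6 = 6.1 ppm = 6.1 mg/L as Cl₂.
Cl₂ equivalent needed: 6.1 mg/L × 2,230,000 L = 13,600,000 mg = 13,600 g.
Product at 61.0% available chlorine: 13,600 / 0.61 = 22,300 g.

22.3 kg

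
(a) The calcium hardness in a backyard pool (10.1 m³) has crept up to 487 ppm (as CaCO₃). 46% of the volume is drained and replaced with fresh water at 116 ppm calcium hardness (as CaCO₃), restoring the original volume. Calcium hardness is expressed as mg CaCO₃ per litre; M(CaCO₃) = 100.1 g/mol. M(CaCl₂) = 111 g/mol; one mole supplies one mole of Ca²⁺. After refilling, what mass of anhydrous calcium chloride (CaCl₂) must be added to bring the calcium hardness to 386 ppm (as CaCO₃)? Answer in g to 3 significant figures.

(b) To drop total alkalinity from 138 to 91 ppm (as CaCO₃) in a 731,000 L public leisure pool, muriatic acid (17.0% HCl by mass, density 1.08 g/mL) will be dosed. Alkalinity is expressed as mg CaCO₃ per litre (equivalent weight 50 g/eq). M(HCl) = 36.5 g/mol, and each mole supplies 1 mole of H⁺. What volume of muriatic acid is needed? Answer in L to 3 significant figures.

(a) Volume: 10.1 m³ = 10,100 L.
(a) After draining 46% and refilling: 487 × 0.54 + 116 × 0.46 = 316.34 ppm.
(a) Deficit to target: 386 − 316.34 = 69.66 mg/L.
(a) As CaCO₃: 69.66 mg/L × 10,100 L = 703.6 g; ÷ 100.1 = 7.029 mol Ca²⁺.
(a) Mass: 7.029 × 111 = 780.2 g.

(b) Alkalinity to neutralize: (138 − 91) = 47 mg/L as CaCO₃ × 731,000 L = 34,360 g as CaCO₃.
(b) Equivalents of H⁺ required: 34,360 ÷ 50 g/eq = 687.1 eq = 687.1 mol HCl.
(b) Mass of HCl: 687.1 × 36.5 = 25,080 g.
(b) Mass of 17.0% solution: 25,080 / 0.17 = 147,500 g.
(b) Volume: 147,500 g ÷ 1.08 g/mL = 136,600 mL.

(a) 780 g; (b) 137 L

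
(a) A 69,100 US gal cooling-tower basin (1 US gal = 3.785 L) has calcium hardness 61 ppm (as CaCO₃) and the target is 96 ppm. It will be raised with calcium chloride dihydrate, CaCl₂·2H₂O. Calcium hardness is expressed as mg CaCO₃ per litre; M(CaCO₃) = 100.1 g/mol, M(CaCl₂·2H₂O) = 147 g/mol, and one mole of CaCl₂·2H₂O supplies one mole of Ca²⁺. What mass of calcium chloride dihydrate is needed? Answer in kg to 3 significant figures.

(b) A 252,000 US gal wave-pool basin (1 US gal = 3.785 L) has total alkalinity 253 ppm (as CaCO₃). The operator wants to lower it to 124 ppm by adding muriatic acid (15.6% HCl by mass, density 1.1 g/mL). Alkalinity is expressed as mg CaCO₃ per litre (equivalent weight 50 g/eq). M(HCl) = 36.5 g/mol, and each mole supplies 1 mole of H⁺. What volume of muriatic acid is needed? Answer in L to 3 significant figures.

(a) Volume: 69,100 US gal × 3.785 L/gal = 261,544 L.
(a) Hardness to add: (96 − 61) = 35 mg/L as CaCO₃ × 261,544 L = 9154 g as CaCO₃.
(a) Moles of Ca²⁺ (1 mol Ca²⁺ ≡ 1 mol CaCO₃): 9154 / 100.1 g/mol = 91.45 mol.
(a) Mass of CaCl₂·2H₂O: 91.45 × 147 = 13,440 g.

(b) Volume: 252,000 US gal × 3.785 L/gal = 953,820 L.
(b) Alkalinity to neutralize: (253 − 124) = 129 mg/L as CaCO₃ × 953,820 L = 123,000 g as CaCO₃.
(b) Equivalents of H⁺ required: 123,000 ÷ 50 g/eq = 2461 eq = 2461 mol HCl.
(b) Mass of HCl: 2461 × 36.5 = 89,820 g.
(b) Mass of 15.6% solution: 89,820 / 0.156 = 575,800 g.
(b) Volume: 575,800 g ÷ 1.1 g/mL = 523,400 mL.

(a) 13.4 kg; (b) 523 L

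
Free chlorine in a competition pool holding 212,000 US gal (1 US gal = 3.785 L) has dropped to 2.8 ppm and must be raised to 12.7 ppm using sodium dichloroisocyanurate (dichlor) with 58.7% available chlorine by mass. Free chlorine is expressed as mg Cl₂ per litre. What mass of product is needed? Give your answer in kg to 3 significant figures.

Volume: 212,000 US gal × 3.785 L/gal = 802,420 L.
Chlorine deficit: 12.7 − 2.8 = 9.9 ppm = 9.9 mg/L as Cl₂.
Cl₂ equivalent needed: 9.9 mg/L × 802,420 L = 7,944,000 mg = 7944 g.
Product at 58.7% available chlorine: 7944 / 0.587 = 13,530 g.

13.5 kg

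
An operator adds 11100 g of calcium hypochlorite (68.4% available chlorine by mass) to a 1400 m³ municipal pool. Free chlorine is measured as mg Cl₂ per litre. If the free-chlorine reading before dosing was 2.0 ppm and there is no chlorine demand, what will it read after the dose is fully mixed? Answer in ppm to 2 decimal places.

7.42 ppm

Volume: 1400 m³ = 1,400,000 L.
Available chlorine delivered: 11,100 g × 0.684 = 7592 g as Cl₂.
Concentration rise: 7592 g / 1,400,000 L = 5.423 mg/L = 5.42 ppm.
Final FC: 2.0 + 5.42 = 7.42 ppm.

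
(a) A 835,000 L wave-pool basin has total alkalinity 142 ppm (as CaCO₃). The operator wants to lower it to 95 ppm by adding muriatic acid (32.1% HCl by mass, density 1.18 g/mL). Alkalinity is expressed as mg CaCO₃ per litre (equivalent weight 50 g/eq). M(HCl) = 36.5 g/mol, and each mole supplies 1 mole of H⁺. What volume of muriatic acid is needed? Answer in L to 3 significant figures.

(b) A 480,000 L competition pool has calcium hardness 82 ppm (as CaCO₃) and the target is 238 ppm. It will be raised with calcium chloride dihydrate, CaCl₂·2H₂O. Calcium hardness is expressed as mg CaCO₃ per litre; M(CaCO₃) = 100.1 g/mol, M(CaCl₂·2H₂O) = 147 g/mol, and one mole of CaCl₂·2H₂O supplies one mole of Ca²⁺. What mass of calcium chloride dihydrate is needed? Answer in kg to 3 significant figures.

(a) Alkalinity to neutralize: (142 − 95) = 47 mg/L as CaCO₃ × 835,000 L = 39,240 g as CaCO₃.
(a) Equivalents of H⁺ required: 39,240 ÷ 50 g/eq = 784.9 eq = 784.9 mol HCl.
(a) Mass of HCl: 784.9 × 36.5 = 28,650 g.
(a) Mass of 32.1% solution: 28,650 / 0.321 = 89,250 g.
(a) Volume: 89,250 g ÷ 1.18 g/mL = 75,630 mL.

(b) Hardness to add: (238 − 82) = 156 mg/L as CaCO₃ × 480,000 L = 74,880 g as CaCO₃.
(b) Moles of Ca²⁺ (1 mol Ca²⁺ ≡ 1 mol CaCO₃): 74,880 / 100.1 g/mol = 748.1 mol.
(b) Mass of CaCl₂·2H₂O: 748.1 × 147 = 110,000 g.

(a) 75.6 L; (b) 110 kg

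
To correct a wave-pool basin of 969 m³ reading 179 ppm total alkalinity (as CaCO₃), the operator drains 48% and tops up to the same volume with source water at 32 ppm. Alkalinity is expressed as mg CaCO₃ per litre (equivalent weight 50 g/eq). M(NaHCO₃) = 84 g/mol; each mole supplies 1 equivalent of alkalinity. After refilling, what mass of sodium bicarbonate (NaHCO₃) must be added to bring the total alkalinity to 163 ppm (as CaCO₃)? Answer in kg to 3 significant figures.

Volume: 969 m³ = 969,000 L.
After draining 48% and refilling: 179 × 0.52 + 32 × 0.48 = 108.44 ppm.
Deficit to target: 163 − 108.44 = 54.56 mg/L.
As CaCO₃: 54.56 mg/L × 969,000 L = 52,870 g; ÷ 50 g/eq ÷ 1 = 1057 mol NaHCO₃.
Mass: 1057 × 84 = 88,820 g.

88.8 kg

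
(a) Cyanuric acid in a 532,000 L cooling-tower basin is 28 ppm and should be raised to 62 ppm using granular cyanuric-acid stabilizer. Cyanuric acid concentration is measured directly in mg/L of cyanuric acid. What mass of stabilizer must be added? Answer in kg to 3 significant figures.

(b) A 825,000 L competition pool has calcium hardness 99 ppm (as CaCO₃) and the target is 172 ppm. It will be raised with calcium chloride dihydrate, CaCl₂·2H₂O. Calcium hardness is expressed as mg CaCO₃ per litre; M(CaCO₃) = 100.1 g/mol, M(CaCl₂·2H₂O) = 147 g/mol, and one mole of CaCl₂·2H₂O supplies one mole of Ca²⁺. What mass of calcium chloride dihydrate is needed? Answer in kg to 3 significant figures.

(a) 18.1 kg; (b) 88.4 kg

(a) CYA to add: (62 − 28) = 34 mg/L × 532,000 L = 18,090 g cyanuric acid.

(b) Hardness to add: (172 − 99) = 73 mg/L as CaCO₃ × 825,000 L = 60,220 g as CaCO₃.
(b) Moles of Ca²⁺ (1 mol Ca²⁺ ≡ 1 mol CaCO₃): 60,220 / 100.1 g/mol = 601.6 mol.
(b) Mass of CaCl₂·2H₂O: 601.6 × 147 = 88,440 g.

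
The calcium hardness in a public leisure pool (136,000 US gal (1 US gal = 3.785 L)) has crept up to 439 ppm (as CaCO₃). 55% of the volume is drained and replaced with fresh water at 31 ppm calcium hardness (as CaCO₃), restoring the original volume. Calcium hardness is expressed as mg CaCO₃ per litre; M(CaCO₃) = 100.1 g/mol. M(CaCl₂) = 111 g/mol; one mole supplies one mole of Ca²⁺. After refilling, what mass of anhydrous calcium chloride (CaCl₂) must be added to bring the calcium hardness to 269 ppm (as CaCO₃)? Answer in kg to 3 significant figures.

Volume: 136,000 US gal × 3.785 L/gal = 514,760 L.
After draining 55% and refilling: 439 × 0.45 + 31 × 0.55 = 214.6 ppm.
Deficit to target: 269 − 214.6 = 54.4 mg/L.
As CaCO₃: 54.4 mg/L × 514,760 L = 28,000 g; ÷ 100.1 = 279.7 mol Ca²⁺.
Mass: 279.7 × 111 = 31,050 g.

31.1 kg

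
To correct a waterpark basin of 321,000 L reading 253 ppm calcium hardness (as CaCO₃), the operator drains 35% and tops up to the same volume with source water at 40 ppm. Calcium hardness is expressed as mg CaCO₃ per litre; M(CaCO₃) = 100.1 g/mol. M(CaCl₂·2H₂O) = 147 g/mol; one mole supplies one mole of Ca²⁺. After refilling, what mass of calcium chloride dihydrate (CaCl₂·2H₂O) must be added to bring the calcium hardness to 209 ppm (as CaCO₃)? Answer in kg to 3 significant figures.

14.4 kg

After draining 35% and refilling: 253 × 0.65 + 40 × 0.35 = 178.45 ppm.
Deficit to target: 209 − 178.45 = 30.55 mg/L.
As CaCO₃: 30.55 mg/L × 321,000 L = 9807 g; ÷ 100.1 = 97.97 mol Ca²⁺.
Mass: 97.97 × 147 = 14,400 g.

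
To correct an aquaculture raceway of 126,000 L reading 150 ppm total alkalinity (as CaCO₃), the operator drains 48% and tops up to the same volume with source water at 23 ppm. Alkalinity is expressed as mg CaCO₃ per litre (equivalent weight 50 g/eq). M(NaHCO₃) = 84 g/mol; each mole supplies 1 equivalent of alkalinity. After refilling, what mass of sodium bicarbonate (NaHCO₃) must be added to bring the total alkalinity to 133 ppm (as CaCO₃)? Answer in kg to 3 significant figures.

9.31 kg

After draining 48% and refilling: 150 × 0.52 + 23 × 0.48 = 89.04 ppm.
Deficit to target: 133 − 89.04 = 43.96 mg/L.
As CaCO₃: 43.96 mg/L × 126,000 L = 5539 g; ÷ 50 g/eq ÷ 1 = 110.8 mol NaHCO₃.
Mass: 110.8 × 84 = 9305 g.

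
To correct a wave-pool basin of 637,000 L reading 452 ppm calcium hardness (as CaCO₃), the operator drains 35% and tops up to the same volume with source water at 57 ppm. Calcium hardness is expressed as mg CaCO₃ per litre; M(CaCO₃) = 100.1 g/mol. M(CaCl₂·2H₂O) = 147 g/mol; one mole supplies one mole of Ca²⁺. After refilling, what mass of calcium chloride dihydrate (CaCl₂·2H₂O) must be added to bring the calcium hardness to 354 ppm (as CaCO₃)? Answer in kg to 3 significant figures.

After draining 35% and refilling: 452 × 0.65 + 57 × 0.35 = 313.75 ppm.
Deficit to target: 354 − 313.75 = 40.25 mg/L.
As CaCO₃: 40.25 mg/L × 637,000 L = 25,640 g; ÷ 100.1 = 256.1 mol Ca²⁺.
Mass: 256.1 × 147 = 37,650 g.

37.7 kg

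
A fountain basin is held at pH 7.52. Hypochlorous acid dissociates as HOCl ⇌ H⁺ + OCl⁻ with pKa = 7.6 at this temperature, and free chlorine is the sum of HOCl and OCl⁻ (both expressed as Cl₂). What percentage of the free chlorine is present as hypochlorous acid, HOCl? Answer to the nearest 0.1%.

54.6%

[OCl⁻]/[HOCl] = 10^(pH − pKa) = 10^(7.52 − 7.6) = 10^-0.08 = 0.8318.
Fraction as HOCl = 1 / (1 + 0.8318) = 0.5459.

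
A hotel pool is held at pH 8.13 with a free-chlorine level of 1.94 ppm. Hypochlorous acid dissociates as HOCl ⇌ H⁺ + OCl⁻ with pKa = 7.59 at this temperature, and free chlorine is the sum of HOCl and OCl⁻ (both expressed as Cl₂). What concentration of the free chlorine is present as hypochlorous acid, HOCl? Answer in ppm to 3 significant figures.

[OCl⁻]/[HOCl] = 10^(pH − pKa) = 10^(8.13 − 7.59) = 10^0.54 = 3.467.
Fraction as HOCl = 1 / (1 + 3.467) = 0.2238.
HOCl = 0.2238 × 1.94 ppm = 0.4343 ppm.

0.434 ppm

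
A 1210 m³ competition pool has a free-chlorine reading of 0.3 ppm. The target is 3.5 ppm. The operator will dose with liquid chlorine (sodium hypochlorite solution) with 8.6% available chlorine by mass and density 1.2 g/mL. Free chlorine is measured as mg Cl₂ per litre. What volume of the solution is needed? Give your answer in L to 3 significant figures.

Volume: 1210 m³ = 1,210,000 L.
Chlorine deficit: 3.5 − 0.3 = 3.2 ppm = 3.2 mg/L as Cl₂.
Cl₂ equivalent needed: 3.2 mg/L × 1,210,000 L = 3,872,000 mg = 3872 g.
Product at 8.6% available chlorine: 3872 / 0.086 = 45,020 g.
Volume at density 1.2 g/mL: 45,020 g ÷ 1.2 g/mL = 37,520 mL.

37.5 L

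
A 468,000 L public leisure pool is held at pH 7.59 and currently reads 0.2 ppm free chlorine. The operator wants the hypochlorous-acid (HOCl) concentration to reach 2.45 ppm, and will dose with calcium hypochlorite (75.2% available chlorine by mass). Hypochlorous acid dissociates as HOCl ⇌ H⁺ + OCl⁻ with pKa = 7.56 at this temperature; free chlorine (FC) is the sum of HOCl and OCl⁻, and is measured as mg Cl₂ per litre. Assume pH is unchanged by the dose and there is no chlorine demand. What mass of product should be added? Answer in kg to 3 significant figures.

[OCl⁻]/[HOCl] = 10^(pH − pKa) = 10^(7.59 − 7.56) = 1.072; fraction as HOCl = 1/(1 + 1.072) = 0.4827.
Free chlorine required for 2.45 ppm HOCl: 2.45 / 0.4827 = 5.075 ppm.
FC to add: 5.075 − 0.2 = 4.875 mg/L as Cl₂.
Cl₂ equivalent: 4.875 mg/L × 468,000 L = 2282 g.
Product at 75.2% available Cl: 2282 / 0.752 = 3034 g.

3.03 kg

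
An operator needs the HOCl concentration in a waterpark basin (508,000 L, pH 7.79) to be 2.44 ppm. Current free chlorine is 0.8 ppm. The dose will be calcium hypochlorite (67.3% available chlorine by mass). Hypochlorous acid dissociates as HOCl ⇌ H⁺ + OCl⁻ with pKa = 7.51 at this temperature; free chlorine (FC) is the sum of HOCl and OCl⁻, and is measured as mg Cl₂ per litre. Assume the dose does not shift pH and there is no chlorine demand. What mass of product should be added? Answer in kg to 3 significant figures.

4.75 kg

[OCl⁻]/[HOCl] = 10^(pH − pKa) = 10^(7.79 − 7.51) = 1.905; fraction as HOCl = 1/(1 + 1.905) = 0.3442.
Free chlorine required for 2.44 ppm HOCl: 2.44 / 0.3442 = 7.089 ppm.
FC to add: 7.089 − 0.8 = 6.289 mg/L as Cl₂.
Cl₂ equivalent: 6.289 mg/L × 508,000 L = 3195 g.
Product at 67.3% available Cl: 3195 / 0.673 = 4747 g.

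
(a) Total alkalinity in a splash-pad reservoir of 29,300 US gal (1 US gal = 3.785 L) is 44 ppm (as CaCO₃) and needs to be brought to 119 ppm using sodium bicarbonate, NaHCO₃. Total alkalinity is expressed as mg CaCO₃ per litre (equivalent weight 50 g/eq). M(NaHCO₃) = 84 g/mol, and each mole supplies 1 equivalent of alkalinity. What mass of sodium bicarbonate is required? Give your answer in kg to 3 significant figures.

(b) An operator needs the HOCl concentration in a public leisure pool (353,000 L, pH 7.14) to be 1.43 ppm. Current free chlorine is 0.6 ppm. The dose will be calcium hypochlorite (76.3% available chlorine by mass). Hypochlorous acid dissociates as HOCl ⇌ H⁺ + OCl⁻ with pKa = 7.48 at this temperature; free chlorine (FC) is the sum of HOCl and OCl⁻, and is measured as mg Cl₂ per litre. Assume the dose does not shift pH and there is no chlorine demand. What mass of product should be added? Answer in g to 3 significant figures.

(a) 14.0 kg; (b) 686 g

(a) Volume: 29,300 US gal × 3.785 L/gal = 110,900 L.
(a) Alkalinity to add: (119 − 44) = 75 mg/L as CaCO₃ × 110,900 L = 8318 g as CaCO₃.
(a) Equivalents: 8318 g ÷ 50 g/eq = 166.4 eq.
(a) NaHCO₃ supplies 1 eq per mole → 166.4 mol.
(a) Mass: 166.4 mol × 84 g/mol = 13,970 g.

(b) [OCl⁻]/[HOCl] = 10^(pH − pKa) = 10^(7.14 − 7.48) = 0.4571; fraction as HOCl = 1/(1 + 0.4571) = 0.6863.
(b) Free chlorine required for 1.43 ppm HOCl: 1.43 / 0.6863 = 2.084 ppm.
(b) FC to add: 2.084 − 0.6 = 1.484 mg/L as Cl₂.
(b) Cl₂ equivalent: 1.484 mg/L × 353,000 L = 523.7 g.
(b) Product at 76.3% available Cl: 523.7 / 0.763 = 686.4 g.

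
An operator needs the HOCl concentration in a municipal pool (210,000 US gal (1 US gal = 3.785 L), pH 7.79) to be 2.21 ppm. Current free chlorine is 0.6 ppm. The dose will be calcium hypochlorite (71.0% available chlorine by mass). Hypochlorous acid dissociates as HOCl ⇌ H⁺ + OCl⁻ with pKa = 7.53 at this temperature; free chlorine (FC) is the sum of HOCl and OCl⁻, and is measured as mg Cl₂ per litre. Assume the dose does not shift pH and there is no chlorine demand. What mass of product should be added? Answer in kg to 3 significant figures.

6.30 kg

Volume: 210,000 US gal × 3.785 L/gal = 794,850 L.
[OCl⁻]/[HOCl] = 10^(pH − pKa) = 10^(7.79 − 7.53) = 1.82; fraction as HOCl = 1/(1 + 1.82) = 0.3546.
Free chlorine required for 2.21 ppm HOCl: 2.21 / 0.3546 = 6.232 ppm.
FC to add: 6.232 − 0.6 = 5.632 mg/L as Cl₂.
Cl₂ equivalent: 5.632 mg/L × 794,850 L = 4476 g.
Product at 71.0% available Cl: 4476 / 0.71 = 6305 g.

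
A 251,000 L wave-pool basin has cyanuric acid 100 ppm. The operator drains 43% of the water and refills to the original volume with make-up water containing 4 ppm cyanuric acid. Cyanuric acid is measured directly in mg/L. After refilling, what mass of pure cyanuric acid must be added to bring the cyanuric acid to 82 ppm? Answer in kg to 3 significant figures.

5.84 kg

After draining 43% and refilling: 100 × 0.57 + 4 × 0.43 = 58.72 ppm.
Deficit to target: 82 − 58.72 = 23.28 mg/L.
Mass: 23.28 mg/L × 251,000 L = 5843 g cyanuric acid.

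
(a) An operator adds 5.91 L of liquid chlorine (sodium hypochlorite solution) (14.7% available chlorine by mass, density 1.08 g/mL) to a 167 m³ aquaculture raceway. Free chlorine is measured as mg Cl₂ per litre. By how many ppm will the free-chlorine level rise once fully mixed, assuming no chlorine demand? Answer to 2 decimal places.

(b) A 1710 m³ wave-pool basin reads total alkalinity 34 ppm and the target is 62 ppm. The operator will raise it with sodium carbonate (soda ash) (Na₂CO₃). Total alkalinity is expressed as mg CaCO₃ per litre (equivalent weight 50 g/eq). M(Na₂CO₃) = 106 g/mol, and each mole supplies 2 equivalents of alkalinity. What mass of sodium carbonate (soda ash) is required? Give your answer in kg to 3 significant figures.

(a) 5.62 ppm; (b) 50.8 kg

(a) Volume: 167 m³ = 167,000 L.
(a) Mass of solution: 5.91 L × 1000 mL/L × 1.08 g/mL = 6383 g.
(a) Available chlorine delivered: 6383 g × 0.147 = 938.3 g as Cl₂.
(a) Concentration rise: 938.3 g / 167,000 L = 5.618 mg/L = 5.62 ppm.

(b) Volume: 1710 m³ = 1,710,000 L.
(b) Alkalinity to add: (62 − 34) = 28 mg/L as CaCO₃ × 1,710,000 L = 47,880 g as CaCO₃.
(b) Equivalents: 47,880 g ÷ 50 g/eq = 957.6 eq.
(b) Each mole of Na₂CO₃ supplies 2 eq, so 957.6 / 2 = 478.8 mol.
(b) Mass: 478.8 mol × 106 g/mol = 50,750 g.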